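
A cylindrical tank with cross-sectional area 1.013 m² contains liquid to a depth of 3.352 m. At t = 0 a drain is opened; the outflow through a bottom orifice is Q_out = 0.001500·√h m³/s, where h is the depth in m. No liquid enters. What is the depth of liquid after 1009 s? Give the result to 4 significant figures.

1.175 m

With no inflow, A dh/dt = −0.001500 √h.
Separate and integrate: 2(√h − √h₀) = −(0.001500/A) t.
√h = √3.352 − 0.001500·1009/(2·1.013) = 1.83085 − 0.747038 = 1.08381.
h = 1.08381² = 1.17464 m.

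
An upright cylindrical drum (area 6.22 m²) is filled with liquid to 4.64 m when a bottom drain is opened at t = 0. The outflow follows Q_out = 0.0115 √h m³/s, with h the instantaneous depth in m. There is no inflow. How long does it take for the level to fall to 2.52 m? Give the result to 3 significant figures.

Accumulation of liquid (constant cross-section A): A dh/dt = −0.0115 √h.
∫ h^(−1/2) dh = −(0.0115/A) ∫ dt, giving 2√h = 2√h₀ − (0.0115/A) t.
t = 2A(√h₀ − √h)/0.0115 = 2·6.22·(√4.64 − √2.52)/0.0115
  = 12.440 × (2.1541 − 1.5875) / 0.0115 = 612.93 s.

613 s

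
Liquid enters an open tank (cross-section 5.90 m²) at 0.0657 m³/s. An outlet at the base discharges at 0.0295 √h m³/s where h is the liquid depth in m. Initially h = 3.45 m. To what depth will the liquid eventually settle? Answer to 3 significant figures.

4.96 m

Level balance: A dh/dt = 0.0657 − 0.0295 √h. Setting dh/dt = 0:
Q_in = 0.0295 √h_ss ⇒ √h_ss = 0.0657/0.0295 = 2.2271.
h_ss = 2.2271² = 4.9601 m. (Since h₀ = 3.45 m < h_ss, the level will rise toward this value.)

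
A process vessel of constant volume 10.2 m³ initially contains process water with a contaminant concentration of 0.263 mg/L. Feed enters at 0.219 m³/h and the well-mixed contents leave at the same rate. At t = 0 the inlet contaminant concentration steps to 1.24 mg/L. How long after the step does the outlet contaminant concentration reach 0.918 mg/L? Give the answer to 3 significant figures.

51.7 h

Species balance: V dC/dt = Q(C_in − C) ⇒ τ = V/Q = 46.575 h.
C(t) = C_in + (C₀ − C_in) e^(−t/τ). Set C = 0.918 and solve for t:
e^(−t/τ) = (C − C_in)/(C₀ − C_in) = (0.918 − 1.24)/(0.263 − 1.24) = 0.32958
t = −τ ln(…) = 46.575 × 1.1099 = 51.696 h.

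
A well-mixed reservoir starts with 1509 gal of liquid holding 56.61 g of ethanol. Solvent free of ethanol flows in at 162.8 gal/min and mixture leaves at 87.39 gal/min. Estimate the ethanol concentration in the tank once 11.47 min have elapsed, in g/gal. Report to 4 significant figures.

0.01411 g/gal

Let m(t) be the amount of ethanol. Volume: V(t) = V₀ + (Q_in − Q_out) t = 1509 + 75.4100 t; V(11.47) = 2373.95 gal.
Solute balance: dm/dt = 0 − Q_out C = −Q_out m/V(t).
Separate: dm/m = −Q_out dt/V(t) ⇒ ln(m/m₀) = −(Q_out/(Q_in−Q_out)) ln(V/V₀).
m = m₀ (V₀/V)^(Q_out/(Q_in−Q_out)) = 56.61 × (1509/2373.95)^(1.15886) = 33.4849 g.
C = m/V = 33.4849/2373.95 = 0.0141051 g/gal.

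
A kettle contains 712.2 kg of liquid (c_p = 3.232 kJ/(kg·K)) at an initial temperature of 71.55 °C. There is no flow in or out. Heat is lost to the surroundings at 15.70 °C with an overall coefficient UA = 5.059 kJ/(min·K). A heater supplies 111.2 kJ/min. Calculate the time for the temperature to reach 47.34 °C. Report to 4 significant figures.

M c_p dT/dt = −UA(T − T_amb) + Q̇.
τ = M c_p/UA = 454.997 min; T_ss = T_amb + Q̇/UA = 15.70 + 111.2/5.059 = 37.6806 °C.
T(t) = T_ss + (T₀ − T_ss)e^(−t/τ); set T = 47.34:
t = −τ ln[(T − T_ss)/(T₀ − T_ss)] = −454.997 · ln(0.285195) = 570.831 min.

570.8 min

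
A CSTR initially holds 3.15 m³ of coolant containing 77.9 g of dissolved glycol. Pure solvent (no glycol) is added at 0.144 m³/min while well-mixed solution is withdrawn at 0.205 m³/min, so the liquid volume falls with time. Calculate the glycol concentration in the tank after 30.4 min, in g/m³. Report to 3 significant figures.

Total volume: dV/dt = Q_in − Q_out = -0.061000 m³/min, so V(t) = 3.15 − 0.061000 t and V(30.4) = 1.2956 m³.
Solute balance: dm/dt = 0 − Q_out C = −Q_out m/V(t).
Separate: dm/m = −Q_out dt/V(t) ⇒ ln(m/m₀) = −(Q_out/(Q_in−Q_out)) ln(V/V₀).
m = m₀ (V₀/V)^(Q_out/(Q_in−Q_out)) = 77.9 × (3.15/1.2956)^(-3.3607) = 3.9343 g.
C = m/V = 3.9343/1.2956 = 3.0366 g/m³.

3.04 g/m³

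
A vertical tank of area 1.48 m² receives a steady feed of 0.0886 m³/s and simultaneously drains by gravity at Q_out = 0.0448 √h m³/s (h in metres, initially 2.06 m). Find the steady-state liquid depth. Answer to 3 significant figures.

3.91 m

Level balance: A dh/dt = 0.0886 − 0.0448 √h. Setting dh/dt = 0:
Q_in = 0.0448 √h_ss ⇒ √h_ss = 0.0886/0.0448 = 1.9777.
h_ss = 1.9777² = 3.9112 m. (Since h₀ = 2.06 m < h_ss, the level will rise toward this value.)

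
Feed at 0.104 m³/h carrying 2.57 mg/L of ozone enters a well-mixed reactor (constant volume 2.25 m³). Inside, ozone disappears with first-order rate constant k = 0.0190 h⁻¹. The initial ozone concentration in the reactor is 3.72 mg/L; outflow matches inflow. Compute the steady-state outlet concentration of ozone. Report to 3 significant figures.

1.82 mg/L

V dC/dt = Q(C_in − C) − k V C.
Steady state (dC/dt = 0): C_ss = Q C_in/(Q + kV) = C_in/(1 + kV/Q).
C_ss = 0.104·2.57/(0.104 + 0.0190·2.25) = 0.26728/0.14675 = 1.8213 mg/L.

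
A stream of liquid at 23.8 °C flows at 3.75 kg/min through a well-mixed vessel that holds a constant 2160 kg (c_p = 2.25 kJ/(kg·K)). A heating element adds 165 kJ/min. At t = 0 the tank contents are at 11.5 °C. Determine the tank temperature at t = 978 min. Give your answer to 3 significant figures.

M c_p dT/dt = ṁ c_p (T_in − T) + Q̇.
τ = M/ṁ = 576.00 min; T_ss = T_in + Q̇/(ṁ c_p) = 23.8 + 165/(3.75·2.25) = 43.356 °C.
This is linear first-order; T(t) = T_ss + (T₀ − T_ss) e^(−t/τ).
T(978) = 43.356 + (-31.856)·e^(−978/576.00) = 43.356 + (-31.856)·0.18306 = 37.524 °C.

37.5 °C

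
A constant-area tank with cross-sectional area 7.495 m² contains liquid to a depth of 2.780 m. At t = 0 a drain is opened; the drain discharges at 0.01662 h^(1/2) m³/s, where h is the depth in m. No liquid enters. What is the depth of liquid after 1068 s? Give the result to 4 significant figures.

0.2335 m

With no inflow, A dh/dt = −0.01662 √h.
Separate and integrate: 2(√h − √h₀) = −(0.01662/A) t.
√h = √2.780 − 0.01662·1068/(2·7.495) = 1.66733 − 1.18413 = 0.483200.
h = 0.483200² = 0.233482 m.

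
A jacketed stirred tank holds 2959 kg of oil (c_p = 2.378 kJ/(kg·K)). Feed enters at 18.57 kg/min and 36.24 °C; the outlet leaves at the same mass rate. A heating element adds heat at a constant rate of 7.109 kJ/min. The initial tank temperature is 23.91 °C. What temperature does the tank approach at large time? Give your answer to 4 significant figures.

M c_p dT/dt = ṁ c_p (T_in − T) + Q̇.
At steady state dT/dt = 0 ⇒ T_ss = T_in + Q̇/(ṁ c_p) = 36.24 + 7.109/(18.57·2.378) = 36.4010 °C.

36.40 °C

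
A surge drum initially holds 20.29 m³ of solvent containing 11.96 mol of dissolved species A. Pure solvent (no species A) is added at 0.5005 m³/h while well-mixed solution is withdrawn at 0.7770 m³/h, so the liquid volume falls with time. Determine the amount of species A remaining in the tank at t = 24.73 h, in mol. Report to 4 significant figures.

Let m(t) be the amount of species A. Volume: V(t) = V₀ + (Q_in − Q_out) t = 20.29 − 0.276500 t; V(24.73) = 13.4522 m³.
Species balance (pure solvent in): dm/dt = −Q_out · m/V(t).
Separate: dm/m = −Q_out dt/V(t) ⇒ ln(m/m₀) = −(Q_out/(Q_in−Q_out)) ln(V/V₀).
m = m₀ (V₀/V)^(Q_out/(Q_in−Q_out)) = 11.96 × (20.29/13.4522)^(-2.81013) = 3.76835 mol.

3.768 mol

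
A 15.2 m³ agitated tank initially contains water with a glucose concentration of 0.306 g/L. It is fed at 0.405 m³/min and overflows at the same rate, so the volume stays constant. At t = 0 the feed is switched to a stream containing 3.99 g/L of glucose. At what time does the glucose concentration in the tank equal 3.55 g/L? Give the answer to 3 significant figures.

79.8 min

Unsteady species balance (constant V, well mixed): V dC/dt = Q(C_in − C), so τ = V/Q = 37.531 min.
C(t) = C_in + (C₀ − C_in) e^(−t/τ). Set C = 3.55 and solve for t:
e^(−t/τ) = (C − C_in)/(C₀ − C_in) = (3.55 − 3.99)/(0.306 − 3.99) = 0.11944
t = −τ ln(…) = 37.531 × 2.1250 = 79.752 min.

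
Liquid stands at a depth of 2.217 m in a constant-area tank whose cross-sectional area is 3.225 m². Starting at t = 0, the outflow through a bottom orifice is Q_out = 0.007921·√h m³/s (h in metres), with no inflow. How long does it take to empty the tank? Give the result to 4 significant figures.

A dh/dt = −Q_out = −0.007921 √h.
Separate and integrate: 2(√h − √h₀) = −(0.007921/A) t.
Tank is empty when √h = 0: t_empty = 2A√h₀/0.007921.
t_empty = 2·3.225·√2.217/0.007921 = 6.45000·1.48896/0.007921 = 1212.45 s.

1212 s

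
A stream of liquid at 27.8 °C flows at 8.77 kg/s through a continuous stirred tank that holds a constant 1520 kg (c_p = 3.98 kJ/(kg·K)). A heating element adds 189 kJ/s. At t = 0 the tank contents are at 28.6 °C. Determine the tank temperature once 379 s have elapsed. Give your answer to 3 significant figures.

32.7 °C

Heat balance on the well-mixed liquid: M c_p dT/dt = ṁ c_p (T_in − T) + 189.
Rearrange: dT/dt = (T_ss − T)/τ with τ = M/ṁ = 173.32 s and T_ss = T_in + Q̇/(ṁ c_p) = 33.215 °C.
T approaches T_ss exponentially: T(t) = T_ss + (T₀ − T_ss) e^(−t/τ).
T(379) = 33.215 + (-4.6148)·e^(−379/173.32) = 33.215 + (-4.6148)·0.11228 = 32.697 °C.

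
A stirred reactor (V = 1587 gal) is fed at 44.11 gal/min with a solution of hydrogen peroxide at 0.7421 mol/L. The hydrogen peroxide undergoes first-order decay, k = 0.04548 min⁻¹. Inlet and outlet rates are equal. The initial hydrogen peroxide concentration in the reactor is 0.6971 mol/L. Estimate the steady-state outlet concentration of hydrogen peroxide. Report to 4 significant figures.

0.2815 mol/L

V dC/dt = Q(C_in − C) − k V C.
At steady state: 0 = Q C_in − (Q + kV) C_ss, so C_ss = Q C_in/(Q + kV).
C_ss = 44.11·0.7421/(44.11 + 0.04548·1587) = 32.7340/116.287 = 0.281494 mol/L.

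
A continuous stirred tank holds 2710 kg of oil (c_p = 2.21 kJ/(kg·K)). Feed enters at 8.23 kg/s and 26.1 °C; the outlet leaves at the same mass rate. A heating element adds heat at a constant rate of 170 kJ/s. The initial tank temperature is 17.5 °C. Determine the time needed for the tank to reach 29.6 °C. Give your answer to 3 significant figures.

First-law balance (no shaft work): M c_p dT/dt = ṁ c_p (T_in − T) + 170.
τ = M/ṁ = 329.28 s; T_ss = T_in + Q̇/(ṁ c_p) = 35.447 °C.
T(t) = T_ss + (T₀ − T_ss) e^(−t/τ). Set T = 29.6:
e^(−t/τ) = (29.6 − 35.447)/(17.5 − 35.447) = 0.32578
t = −329.28 · ln(0.32578) = 369.30 s.

369 s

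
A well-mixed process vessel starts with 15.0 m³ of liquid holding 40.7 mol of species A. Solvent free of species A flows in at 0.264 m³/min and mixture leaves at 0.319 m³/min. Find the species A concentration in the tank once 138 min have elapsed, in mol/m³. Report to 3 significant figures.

Let m(t) be the amount of species A. Volume: V(t) = V₀ + (Q_in − Q_out) t = 15.0 − 0.055000 t; V(138) = 7.4100 m³.
Species balance (pure solvent in): dm/dt = −Q_out · m/V(t).
dm/m = −Q_out dt/(V₀ − 0.055000 t); integrating gives ln(m/m₀) = −(Q_out/(Q_in−Q_out)) ln(V/V₀).
m = m₀ (V₀/V)^(Q_out/(Q_in−Q_out)) = 40.7 × (15.0/7.4100)^(-5.8000) = 0.68110 mol.
C = m/V = 0.68110/7.4100 = 0.091916 mol/m³.

0.0919 mol/m³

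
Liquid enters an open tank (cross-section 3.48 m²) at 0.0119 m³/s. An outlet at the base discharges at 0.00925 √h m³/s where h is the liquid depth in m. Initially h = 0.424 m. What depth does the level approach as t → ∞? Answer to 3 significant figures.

Unsteady balance on liquid volume: A dh/dt = Q_in − 0.00925 √h. At steady state dh/dt = 0:
Q_in = 0.00925 √h_ss ⇒ √h_ss = 0.0119/0.00925 = 1.2865.
h_ss = 1.2865² = 1.6550 m. (Since h₀ = 0.424 m < h_ss, the level will rise toward this value.)

1.66 m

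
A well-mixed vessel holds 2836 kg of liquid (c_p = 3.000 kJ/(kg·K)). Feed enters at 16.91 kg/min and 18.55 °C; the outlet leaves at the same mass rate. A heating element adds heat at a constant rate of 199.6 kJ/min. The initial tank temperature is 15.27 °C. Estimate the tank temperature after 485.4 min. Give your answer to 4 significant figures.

Energy balance: M c_p dT/dt = ṁ c_p (T_in − T) + 199.6.
τ = M/ṁ = 167.711 min; T_ss = T_in + Q̇/(ṁ c_p) = 18.55 + 199.6/(16.91·3.000) = 22.4846 °C.
T approaches T_ss exponentially: T(t) = T_ss + (T₀ − T_ss) e^(−t/τ).
T(485.4) = 22.4846 + (-7.21456)·e^(−485.4/167.711) = 22.4846 + (-7.21456)·0.0553401 = 22.0853 °C.

22.09 °C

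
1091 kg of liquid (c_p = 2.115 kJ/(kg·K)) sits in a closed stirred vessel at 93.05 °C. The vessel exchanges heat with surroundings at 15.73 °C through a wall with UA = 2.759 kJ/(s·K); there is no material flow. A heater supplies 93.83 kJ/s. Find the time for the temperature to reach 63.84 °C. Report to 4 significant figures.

938.5 s

M c_p dT/dt = −UA(T − T_amb) + Q̇.
τ = M c_p/UA = 836.341 s; T_ss = T_amb + Q̇/UA = 15.73 + 93.83/2.759 = 49.7387 °C.
T(t) = T_ss + (T₀ − T_ss)e^(−t/τ); set T = 63.84:
t = −τ ln[(T − T_ss)/(T₀ − T_ss)] = −836.341 · ln(0.325580) = 938.497 s.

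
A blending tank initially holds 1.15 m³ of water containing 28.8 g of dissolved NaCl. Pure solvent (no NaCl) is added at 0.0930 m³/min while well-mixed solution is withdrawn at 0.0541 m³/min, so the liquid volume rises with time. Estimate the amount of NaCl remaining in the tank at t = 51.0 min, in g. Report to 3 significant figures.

Total volume: dV/dt = Q_in − Q_out = 0.038900 m³/min, so V(t) = 1.15 + 0.038900 t and V(51.0) = 3.1339 m³.
Species balance (pure solvent in): dm/dt = −Q_out · m/V(t).
Separate: dm/m = −Q_out dt/V(t) ⇒ ln(m/m₀) = −(Q_out/(Q_in−Q_out)) ln(V/V₀).
m = m₀ (V₀/V)^(Q_out/(Q_in−Q_out)) = 28.8 × (1.15/3.1339)^(1.3907) = 7.1430 g.

7.14 g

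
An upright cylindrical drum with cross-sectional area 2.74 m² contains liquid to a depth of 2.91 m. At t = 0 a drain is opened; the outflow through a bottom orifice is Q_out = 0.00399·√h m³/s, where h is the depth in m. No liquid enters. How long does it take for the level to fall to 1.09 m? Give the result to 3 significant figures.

909 s

A dh/dt = −Q_out = −0.00399 √h.
This is separable: 2 d(√h)/dt = −0.00399/A, so √h = √h₀ − (0.00399/(2A)) t.
t = 2A(√h₀ − √h)/0.00399 = 2·2.74·(√2.91 − √1.09)/0.00399
  = 5.4800 × (1.7059 − 1.0440) / 0.00399 = 909.00 s.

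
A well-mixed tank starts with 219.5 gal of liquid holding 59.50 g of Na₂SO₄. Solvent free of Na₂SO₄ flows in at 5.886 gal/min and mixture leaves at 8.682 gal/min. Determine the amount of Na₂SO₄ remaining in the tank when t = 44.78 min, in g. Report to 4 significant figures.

Let m(t) be the amount of Na₂SO₄. Volume: V(t) = V₀ + (Q_in − Q_out) t = 219.5 − 2.79600 t; V(44.78) = 94.2951 gal.
Solute balance: dm/dt = 0 − Q_out C = −Q_out m/V(t).
Separate: dm/m = −Q_out dt/V(t) ⇒ ln(m/m₀) = −(Q_out/(Q_in−Q_out)) ln(V/V₀).
m = m₀ (V₀/V)^(Q_out/(Q_in−Q_out)) = 59.50 × (219.5/94.2951)^(-3.10515) = 4.31615 g.

4.316 g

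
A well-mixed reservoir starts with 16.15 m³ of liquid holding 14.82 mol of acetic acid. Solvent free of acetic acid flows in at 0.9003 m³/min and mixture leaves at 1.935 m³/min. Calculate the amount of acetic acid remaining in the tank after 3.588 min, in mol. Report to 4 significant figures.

9.093 mol

Total volume: dV/dt = Q_in − Q_out = -1.03470 m³/min, so V(t) = 16.15 − 1.03470 t and V(3.588) = 12.4375 m³.
Species balance (pure solvent in): dm/dt = −Q_out · m/V(t).
dm/m = −Q_out dt/(V₀ − 1.03470 t); integrating gives ln(m/m₀) = −(Q_out/(Q_in−Q_out)) ln(V/V₀).
m = m₀ (V₀/V)^(Q_out/(Q_in−Q_out)) = 14.82 × (16.15/12.4375)^(-1.87011) = 9.09293 mol.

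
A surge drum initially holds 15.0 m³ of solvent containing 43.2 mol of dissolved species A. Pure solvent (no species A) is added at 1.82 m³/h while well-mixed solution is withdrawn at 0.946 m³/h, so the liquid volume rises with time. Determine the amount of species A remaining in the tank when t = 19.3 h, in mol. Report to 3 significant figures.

19.1 mol

Total volume: dV/dt = Q_in − Q_out = 0.87400 m³/h, so V(t) = 15.0 + 0.87400 t and V(19.3) = 31.868 m³.
No species A enters, so dm/dt = −Q_out · (m/V).
Separate: dm/m = −Q_out dt/V(t) ⇒ ln(m/m₀) = −(Q_out/(Q_in−Q_out)) ln(V/V₀).
m = m₀ (V₀/V)^(Q_out/(Q_in−Q_out)) = 43.2 × (15.0/31.868)^(1.0824) = 19.110 mol.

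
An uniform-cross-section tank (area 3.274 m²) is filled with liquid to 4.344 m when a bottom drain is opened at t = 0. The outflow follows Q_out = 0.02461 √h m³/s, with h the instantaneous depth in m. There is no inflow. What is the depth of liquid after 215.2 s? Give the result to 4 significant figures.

With no inflow, A dh/dt = −0.02461 √h.
∫ h^(−1/2) dh = −(0.02461/A) ∫ dt, giving 2√h = 2√h₀ − (0.02461/A) t.
√h = √4.344 − 0.02461·215.2/(2·3.274) = 2.08423 − 0.808808 = 1.27542.
h = 1.27542² = 1.62669 m.

1.627 m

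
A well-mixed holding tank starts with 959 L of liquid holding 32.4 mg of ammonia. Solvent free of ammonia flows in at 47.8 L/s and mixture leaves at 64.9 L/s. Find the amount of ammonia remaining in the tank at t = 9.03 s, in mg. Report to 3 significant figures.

16.6 mg

Total volume: dV/dt = Q_in − Q_out = -17.100 L/s, so V(t) = 959 − 17.100 t and V(9.03) = 804.59 L.
Species balance (pure solvent in): dm/dt = −Q_out · m/V(t).
dm/m = −Q_out dt/(V₀ − 17.100 t); integrating gives ln(m/m₀) = −(Q_out/(Q_in−Q_out)) ln(V/V₀).
m = m₀ (V₀/V)^(Q_out/(Q_in−Q_out)) = 32.4 × (959/804.59)^(-3.7953) = 16.641 mg.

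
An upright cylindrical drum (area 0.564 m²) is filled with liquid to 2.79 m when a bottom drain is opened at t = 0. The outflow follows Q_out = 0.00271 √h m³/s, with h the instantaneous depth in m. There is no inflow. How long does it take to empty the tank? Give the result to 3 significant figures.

695 s

Mass balance (ρ constant): A dh/dt = −0.00271 √h.
This is separable: 2 d(√h)/dt = −0.00271/A, so √h = √h₀ − (0.00271/(2A)) t.
Tank is empty when √h = 0: t_empty = 2A√h₀/0.00271.
t_empty = 2·0.564·√2.79/0.00271 = 1.1280·1.6703/0.00271 = 695.25 s.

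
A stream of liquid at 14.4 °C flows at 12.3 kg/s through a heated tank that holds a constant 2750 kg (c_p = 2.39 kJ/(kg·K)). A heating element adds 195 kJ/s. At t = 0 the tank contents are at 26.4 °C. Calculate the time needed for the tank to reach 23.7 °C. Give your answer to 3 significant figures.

156 s

M c_p dT/dt = ṁ c_p (T_in − T) + Q̇.
τ = M/ṁ = 223.58 s; T_ss = T_in + Q̇/(ṁ c_p) = 21.033 °C.
T(t) = T_ss + (T₀ − T_ss) e^(−t/τ). Set T = 23.7:
e^(−t/τ) = (23.7 − 21.033)/(26.4 − 21.033) = 0.49689
t = −223.58 · ln(0.49689) = 156.36 s.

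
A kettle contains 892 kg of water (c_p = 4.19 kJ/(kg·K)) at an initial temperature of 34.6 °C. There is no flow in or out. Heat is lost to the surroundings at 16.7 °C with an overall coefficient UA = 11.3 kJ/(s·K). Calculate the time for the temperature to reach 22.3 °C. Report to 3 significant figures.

384 s

M c_p dT/dt = −UA(T − T_amb).
τ = M c_p/UA = 330.75 s; T_ss = T_amb = 16.700 °C.
T(t) = T_ss + (T₀ − T_ss)e^(−t/τ); set T = 22.3:
t = −τ ln[(T − T_ss)/(T₀ − T_ss)] = −330.75 · ln(0.31285) = 384.34 s.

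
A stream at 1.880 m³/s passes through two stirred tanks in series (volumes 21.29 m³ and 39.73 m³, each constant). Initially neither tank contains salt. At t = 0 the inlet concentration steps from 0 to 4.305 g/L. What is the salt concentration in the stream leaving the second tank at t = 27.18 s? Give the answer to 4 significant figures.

2.193 g/L

Each tank obeys Vᵢ dCᵢ/dt = Q(Cᵢ₋₁ − Cᵢ), so τᵢ = Vᵢ/Q.
τ₁ = 21.29/1.880 = 11.3245 s; τ₂ = 39.73/1.880 = 21.1330 s.
Tank 1: C₁ = C_in(1 − e^(−t/τ₁)). Tank 2 (τ₁ ≠ τ₂): C₂ = C_in[1 − (τ₁ e^(−t/τ₁) − τ₂ e^(−t/τ₂))/(τ₁ − τ₂)].
At t = 27.18: e^(−t/τ₁) = 0.0907077, e^(−t/τ₂) = 0.276335.
C₂ = 4.305·[1 − (11.3245·0.0907077 − 21.1330·0.276335)/(-9.80851)] = 4.305·0.509348 = 2.19274 g/L.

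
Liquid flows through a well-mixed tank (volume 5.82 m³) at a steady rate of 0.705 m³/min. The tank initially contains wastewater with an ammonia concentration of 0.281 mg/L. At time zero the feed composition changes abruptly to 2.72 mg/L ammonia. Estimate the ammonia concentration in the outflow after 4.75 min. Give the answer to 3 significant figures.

1.35 mg/L

Transient balance on the dissolved component: V dC/dt = Q(C_in − C).
So dC/dt = (C_in − C)/τ with τ = V/Q = 5.82/0.705 = 8.2553 min.
C approaches C_in exponentially: C(t) = C_in + (C₀ − C_in) e^(−t/τ).
C(4.75) = 2.72 + (0.281 − 2.72)·e^(−4.75/8.2553) = 2.72 + (-2.4390)·0.56249 = 1.3481 mg/L.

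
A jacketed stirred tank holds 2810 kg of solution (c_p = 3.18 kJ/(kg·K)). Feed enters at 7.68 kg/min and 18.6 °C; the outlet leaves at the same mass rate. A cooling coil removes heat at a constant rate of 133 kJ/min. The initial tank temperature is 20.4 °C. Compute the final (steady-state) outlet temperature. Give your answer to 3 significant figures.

13.2 °C

Heat balance on the well-mixed liquid: M c_p dT/dt = ṁ c_p (T_in − T) − 133.
At steady state dT/dt = 0 ⇒ T_ss = T_in − Q̇/(ṁ c_p) = 18.6 − 133/(7.68·3.18) = 13.154 °C.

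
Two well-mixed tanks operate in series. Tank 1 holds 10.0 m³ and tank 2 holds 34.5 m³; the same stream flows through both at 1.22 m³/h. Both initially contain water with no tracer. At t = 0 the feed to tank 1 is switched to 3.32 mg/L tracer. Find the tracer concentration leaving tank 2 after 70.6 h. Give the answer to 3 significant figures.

2.94 mg/L

Species balance on tank i: dCᵢ/dt = (Cᵢ₋₁ − Cᵢ)/τᵢ with τᵢ = Vᵢ/Q.
τ₁ = 10.0/1.22 = 8.1967 h; τ₂ = 34.5/1.22 = 28.279 h.
Solving the cascade with C₁(0)=C₂(0)=0 gives C₂(t) = C_in[1 − (τ₁ e^(−t/τ₁) − τ₂ e^(−t/τ₂))/(τ₁ − τ₂)].
At t = 70.6: e^(−t/τ₁) = 0.00018169, e^(−t/τ₂) = 0.082366.
C₂ = 3.32·[1 − (8.1967·0.00018169 − 28.279·0.082366)/(-20.082)] = 3.32·0.88409 = 2.9352 mg/L.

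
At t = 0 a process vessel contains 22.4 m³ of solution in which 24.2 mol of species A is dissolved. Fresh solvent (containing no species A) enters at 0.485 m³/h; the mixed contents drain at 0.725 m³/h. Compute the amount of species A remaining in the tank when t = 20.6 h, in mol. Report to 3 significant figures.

Let m(t) be the amount of species A. Volume: V(t) = V₀ + (Q_in − Q_out) t = 22.4 − 0.24000 t; V(20.6) = 17.456 m³.
Species balance (pure solvent in): dm/dt = −Q_out · m/V(t).
Separate: dm/m = −Q_out dt/V(t) ⇒ ln(m/m₀) = −(Q_out/(Q_in−Q_out)) ln(V/V₀).
m = m₀ (V₀/V)^(Q_out/(Q_in−Q_out)) = 24.2 × (22.4/17.456)^(-3.0208) = 11.393 mol.

11.4 mol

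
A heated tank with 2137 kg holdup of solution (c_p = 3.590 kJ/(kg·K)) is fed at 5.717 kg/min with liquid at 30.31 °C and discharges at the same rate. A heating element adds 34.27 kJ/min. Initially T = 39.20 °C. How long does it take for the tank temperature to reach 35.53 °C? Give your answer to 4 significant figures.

Unsteady energy balance on the tank contents: M c_p dT/dt = ṁ c_p (T_in − T) + 34.27.
τ = M/ṁ = 373.797 min; T_ss = T_in + Q̇/(ṁ c_p) = 31.9798 °C.
T(t) = T_ss + (T₀ − T_ss) e^(−t/τ). Set T = 35.53:
e^(−t/τ) = (35.53 − 31.9798)/(39.20 − 31.9798) = 0.491707
t = −373.797 · ln(0.491707) = 265.348 min.

265.3 min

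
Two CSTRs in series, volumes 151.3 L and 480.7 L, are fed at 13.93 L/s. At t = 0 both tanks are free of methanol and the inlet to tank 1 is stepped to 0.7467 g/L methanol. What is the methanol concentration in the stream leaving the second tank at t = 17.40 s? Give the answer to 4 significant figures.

Species balance on tank i: dCᵢ/dt = (Cᵢ₋₁ − Cᵢ)/τᵢ with τᵢ = Vᵢ/Q.
τ₁ = 151.3/13.93 = 10.8615 s; τ₂ = 480.7/13.93 = 34.5083 s.
Tank 1: C₁ = C_in(1 − e^(−t/τ₁)). Tank 2 (τ₁ ≠ τ₂): C₂ = C_in[1 − (τ₁ e^(−t/τ₁) − τ₂ e^(−t/τ₂))/(τ₁ − τ₂)].
At t = 17.40: e^(−t/τ₁) = 0.201494, e^(−t/τ₂) = 0.603972.
C₂ = 0.7467·[1 − (10.8615·0.201494 − 34.5083·0.603972)/(-23.6468)] = 0.7467·0.211162 = 0.157674 g/L.

0.1577 g/L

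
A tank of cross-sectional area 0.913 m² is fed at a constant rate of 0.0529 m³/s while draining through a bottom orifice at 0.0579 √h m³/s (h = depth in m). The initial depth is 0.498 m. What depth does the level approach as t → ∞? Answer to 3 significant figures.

0.835 m

Level balance: A dh/dt = 0.0529 − 0.0579 √h. Setting dh/dt = 0:
Q_in = 0.0579 √h_ss ⇒ √h_ss = 0.0529/0.0579 = 0.91364.
h_ss = 0.91364² = 0.83475 m. (Since h₀ = 0.498 m < h_ss, the level will rise toward this value.)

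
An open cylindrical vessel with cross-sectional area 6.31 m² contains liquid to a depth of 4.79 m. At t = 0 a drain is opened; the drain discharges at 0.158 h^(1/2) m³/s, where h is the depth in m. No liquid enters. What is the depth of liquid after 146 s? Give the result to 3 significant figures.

With no inflow, A dh/dt = −0.158 √h.
Separate and integrate: 2(√h − √h₀) = −(0.158/A) t.
√h = √4.79 − 0.158·146/(2·6.31) = 2.1886 − 1.8279 = 0.36071.
h = 0.36071² = 0.13012 m.

0.130 m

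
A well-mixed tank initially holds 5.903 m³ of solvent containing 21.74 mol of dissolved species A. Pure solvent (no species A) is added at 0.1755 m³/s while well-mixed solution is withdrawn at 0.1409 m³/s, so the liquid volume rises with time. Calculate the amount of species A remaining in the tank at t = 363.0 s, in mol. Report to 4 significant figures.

0.2092 mol

Let m(t) be the amount of species A. Volume: V(t) = V₀ + (Q_in − Q_out) t = 5.903 + 0.0346000 t; V(363.0) = 18.4628 m³.
No species A enters, so dm/dt = −Q_out · (m/V).
Separate: dm/m = −Q_out dt/V(t) ⇒ ln(m/m₀) = −(Q_out/(Q_in−Q_out)) ln(V/V₀).
m = m₀ (V₀/V)^(Q_out/(Q_in−Q_out)) = 21.74 × (5.903/18.4628)^(4.07225) = 0.209208 mol.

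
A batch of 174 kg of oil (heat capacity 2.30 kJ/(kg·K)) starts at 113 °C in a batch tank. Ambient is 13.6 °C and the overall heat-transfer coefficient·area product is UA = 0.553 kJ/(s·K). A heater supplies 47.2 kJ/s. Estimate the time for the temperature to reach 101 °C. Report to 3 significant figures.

M c_p dT/dt = −UA(T − T_amb) + Q̇.
τ = M c_p/UA = 723.69 s; T_ss = T_amb + Q̇/UA = 13.6 + 47.2/0.553 = 98.953 °C.
T(t) = T_ss + (T₀ − T_ss)e^(−t/τ); set T = 101:
t = −τ ln[(T − T_ss)/(T₀ − T_ss)] = −723.69 · ln(0.14575) = 1393.7 s.

1390 s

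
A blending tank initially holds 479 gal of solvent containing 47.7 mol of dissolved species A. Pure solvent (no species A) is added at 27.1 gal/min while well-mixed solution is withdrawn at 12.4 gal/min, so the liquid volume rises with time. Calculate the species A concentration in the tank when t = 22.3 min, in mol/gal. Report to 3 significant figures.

Total volume: dV/dt = Q_in − Q_out = 14.700 gal/min, so V(t) = 479 + 14.700 t and V(22.3) = 806.81 gal.
No species A enters, so dm/dt = −Q_out · (m/V).
dm/m = −Q_out dt/(V₀ + 14.700 t); integrating gives ln(m/m₀) = −(Q_out/(Q_in−Q_out)) ln(V/V₀).
m = m₀ (V₀/V)^(Q_out/(Q_in−Q_out)) = 47.7 × (479/806.81)^(0.84354) = 30.726 mol.
C = m/V = 30.726/806.81 = 0.038084 mol/gal.

0.0381 mol/gal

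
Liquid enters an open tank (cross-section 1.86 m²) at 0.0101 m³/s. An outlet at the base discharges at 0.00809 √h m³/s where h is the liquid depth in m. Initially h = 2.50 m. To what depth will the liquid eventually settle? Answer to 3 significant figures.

1.56 m

Level balance: A dh/dt = 0.0101 − 0.00809 √h. Setting dh/dt = 0:
Q_in = 0.00809 √h_ss ⇒ √h_ss = 0.0101/0.00809 = 1.2485.
h_ss = 1.2485² = 1.5586 m. (Since h₀ = 2.50 m > h_ss, the level will fall toward this value.)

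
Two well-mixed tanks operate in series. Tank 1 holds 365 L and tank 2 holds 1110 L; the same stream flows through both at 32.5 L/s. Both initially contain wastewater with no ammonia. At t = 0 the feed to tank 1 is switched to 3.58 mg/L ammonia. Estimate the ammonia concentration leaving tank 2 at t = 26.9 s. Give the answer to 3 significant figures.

1.31 mg/L

Species balance on tank i: dCᵢ/dt = (Cᵢ₋₁ − Cᵢ)/τᵢ with τᵢ = Vᵢ/Q.
τ₁ = 365/32.5 = 11.231 s; τ₂ = 1110/32.5 = 34.154 s.
Tank 1: C₁ = C_in(1 − e^(−t/τ₁)). Tank 2 (τ₁ ≠ τ₂): C₂ = C_in[1 − (τ₁ e^(−t/τ₁) − τ₂ e^(−t/τ₂))/(τ₁ − τ₂)].
At t = 26.9: e^(−t/τ₁) = 0.091154, e^(−t/τ₂) = 0.45493.
C₂ = 3.58·[1 − (11.231·0.091154 − 34.154·0.45493)/(-22.923)] = 3.58·0.36684 = 1.3133 mg/L.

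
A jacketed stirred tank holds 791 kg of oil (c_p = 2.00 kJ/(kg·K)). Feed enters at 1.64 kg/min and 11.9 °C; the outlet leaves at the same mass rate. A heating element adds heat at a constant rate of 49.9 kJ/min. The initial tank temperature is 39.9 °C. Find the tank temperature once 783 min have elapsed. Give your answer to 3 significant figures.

Heat balance on the well-mixed liquid: M c_p dT/dt = ṁ c_p (T_in − T) + 49.9.
τ = M/ṁ = 482.32 min; T_ss = T_in + Q̇/(ṁ c_p) = 11.9 + 49.9/(1.64·2.00) = 27.113 °C.
T approaches T_ss exponentially: T(t) = T_ss + (T₀ − T_ss) e^(−t/τ).
T(783) = 27.113 + (12.787)·e^(−783/482.32) = 27.113 + (12.787)·0.19722 = 29.635 °C.

29.6 °C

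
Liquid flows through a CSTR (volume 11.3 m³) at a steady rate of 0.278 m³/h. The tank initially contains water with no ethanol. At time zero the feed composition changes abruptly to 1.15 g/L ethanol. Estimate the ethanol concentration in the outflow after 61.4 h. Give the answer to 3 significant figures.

Transient balance on the dissolved component: V dC/dt = Q(C_in − C).
Time constant τ = V/Q = 11.3/0.278 = 40.647 h.
Solution: C(t) = C_in + (C₀ − C_in) e^(−t/τ).
C(61.4) = 1.15 + (0 − 1.15)·e^(−61.4/40.647) = 1.15 + (-1.1500)·0.22079 = 0.89609 g/L.

0.896 g/L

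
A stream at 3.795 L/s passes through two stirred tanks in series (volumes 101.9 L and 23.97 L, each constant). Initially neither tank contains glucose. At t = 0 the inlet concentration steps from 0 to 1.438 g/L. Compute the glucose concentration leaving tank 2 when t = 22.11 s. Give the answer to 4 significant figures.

0.6260 g/L

Species balance on tank i: dCᵢ/dt = (Cᵢ₋₁ − Cᵢ)/τᵢ with τᵢ = Vᵢ/Q.
τ₁ = 101.9/3.795 = 26.8511 s; τ₂ = 23.97/3.795 = 6.31621 s.
Tank 1: C₁ = C_in(1 − e^(−t/τ₁)). Tank 2 (τ₁ ≠ τ₂): C₂ = C_in[1 − (τ₁ e^(−t/τ₁) − τ₂ e^(−t/τ₂))/(τ₁ − τ₂)].
At t = 22.11: e^(−t/τ₁) = 0.438924, e^(−t/τ₂) = 0.0301817.
C₂ = 1.438·[1 − (26.8511·0.438924 − 6.31621·0.0301817)/(20.5349)] = 1.438·0.435354 = 0.626039 g/L.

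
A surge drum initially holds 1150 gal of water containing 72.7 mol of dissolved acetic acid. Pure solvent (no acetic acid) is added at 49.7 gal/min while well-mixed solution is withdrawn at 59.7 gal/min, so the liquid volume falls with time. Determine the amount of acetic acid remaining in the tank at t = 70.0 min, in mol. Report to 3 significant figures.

Total volume: dV/dt = Q_in − Q_out = -10.000 gal/min, so V(t) = 1150 − 10.000 t and V(70.0) = 450.00 gal.
Solute balance: dm/dt = 0 − Q_out C = −Q_out m/V(t).
dm/m = −Q_out dt/(V₀ − 10.000 t); integrating gives ln(m/m₀) = −(Q_out/(Q_in−Q_out)) ln(V/V₀).
m = m₀ (V₀/V)^(Q_out/(Q_in−Q_out)) = 72.7 × (1150/450.00)^(-5.9700) = 0.26844 mol.

0.268 mol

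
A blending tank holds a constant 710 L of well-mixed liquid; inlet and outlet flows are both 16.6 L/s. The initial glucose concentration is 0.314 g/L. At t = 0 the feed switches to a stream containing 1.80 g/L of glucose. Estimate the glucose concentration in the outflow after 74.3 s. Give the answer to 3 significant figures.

1.54 g/L

Transient balance on the dissolved component: V dC/dt = Q(C_in − C).
So dC/dt = (C_in − C)/τ with τ = V/Q = 710/16.6 = 42.771 s.
Integrating: C(t) = C_in + (C₀ − C_in) e^(−t/τ).
C(74.3) = 1.80 + (0.314 − 1.80)·e^(−74.3/42.771) = 1.80 + (-1.4860)·0.17602 = 1.5384 g/L.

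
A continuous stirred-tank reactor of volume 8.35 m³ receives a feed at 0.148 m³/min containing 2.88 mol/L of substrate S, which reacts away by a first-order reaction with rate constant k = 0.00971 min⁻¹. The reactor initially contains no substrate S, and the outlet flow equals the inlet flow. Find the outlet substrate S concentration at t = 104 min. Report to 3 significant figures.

V dC/dt = Q(C_in − C) − k V C.
This is linear with rate a = Q/V + k = 0.027435 min⁻¹.
C_ss = Q C_in/(Q + kV) = 1.8607 mol/L; C(t) = C_ss + (C₀ − C_ss) e^(−a t).
C(104) = 1.8607 + (-1.8607)·e^(−0.027435·104) = 1.8607 + (-1.8607)·0.057660 = 1.7534 mol/L.

1.75 mol/L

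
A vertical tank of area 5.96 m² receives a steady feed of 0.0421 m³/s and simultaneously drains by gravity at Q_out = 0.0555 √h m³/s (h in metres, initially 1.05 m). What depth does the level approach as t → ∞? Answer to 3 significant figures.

0.575 m

Level balance: A dh/dt = 0.0421 − 0.0555 √h. Setting dh/dt = 0:
Q_in = 0.0555 √h_ss ⇒ √h_ss = 0.0421/0.0555 = 0.75856.
h_ss = 0.75856² = 0.57541 m. (Since h₀ = 1.05 m > h_ss, the level will fall toward this value.)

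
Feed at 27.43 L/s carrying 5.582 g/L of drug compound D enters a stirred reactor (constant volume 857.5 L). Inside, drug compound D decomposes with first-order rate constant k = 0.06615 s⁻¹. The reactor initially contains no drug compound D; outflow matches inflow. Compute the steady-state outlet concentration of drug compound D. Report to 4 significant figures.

Species balance: V dC/dt = Q C_in − Q C − k V C.
Steady state (dC/dt = 0): C_ss = Q C_in/(Q + kV) = C_in/(1 + kV/Q).
C_ss = 27.43·5.582/(27.43 + 0.06615·857.5) = 153.114/84.1536 = 1.81946 g/L.

1.819 g/L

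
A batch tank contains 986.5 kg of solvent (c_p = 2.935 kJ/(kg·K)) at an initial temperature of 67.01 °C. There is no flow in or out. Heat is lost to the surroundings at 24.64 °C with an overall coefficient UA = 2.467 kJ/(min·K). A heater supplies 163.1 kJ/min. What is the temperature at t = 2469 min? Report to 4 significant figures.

87.86 °C

M c_p dT/dt = −UA(T − T_amb) + Q̇.
dT/dt = (T_ss − T)/τ with T_ss = T_amb + Q̇/UA = 24.64 + 163.1/2.467 = 90.7527 °C, τ = M c_p/UA = 986.5·2.935/2.467 = 1173.64 min.
T approaches T_ss exponentially: T(t) = T_ss + (T₀ − T_ss) e^(−t/τ).
T(2469) = 90.7527 + (-23.7427)·0.122003 = 87.8560 °C.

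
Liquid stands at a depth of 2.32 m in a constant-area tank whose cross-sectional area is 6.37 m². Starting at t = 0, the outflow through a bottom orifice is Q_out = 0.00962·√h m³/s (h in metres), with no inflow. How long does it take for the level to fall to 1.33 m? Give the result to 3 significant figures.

490 s

Volume balance on the tank: A dh/dt = −0.00962 √h.
Separate and integrate: 2(√h − √h₀) = −(0.00962/A) t.
t = 2A(√h₀ − √h)/0.00962 = 2·6.37·(√2.32 − √1.33)/0.00962
  = 12.740 × (1.5232 − 1.1533) / 0.00962 = 489.87 s.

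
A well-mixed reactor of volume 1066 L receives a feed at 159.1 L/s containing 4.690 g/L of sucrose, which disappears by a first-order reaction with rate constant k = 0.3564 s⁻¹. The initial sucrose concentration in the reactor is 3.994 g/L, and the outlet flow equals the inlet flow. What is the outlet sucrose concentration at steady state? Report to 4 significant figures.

Species balance: V dC/dt = Q C_in − Q C − k V C.
At steady state: 0 = Q C_in − (Q + kV) C_ss, so C_ss = Q C_in/(Q + kV).
C_ss = 159.1·4.690/(159.1 + 0.3564·1066) = 746.179/539.022 = 1.38432 g/L.

1.384 g/L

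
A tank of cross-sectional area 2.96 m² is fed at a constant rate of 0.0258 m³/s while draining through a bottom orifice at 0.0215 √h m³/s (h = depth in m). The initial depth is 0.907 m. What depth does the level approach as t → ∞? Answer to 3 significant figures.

1.44 m

Level balance: A dh/dt = 0.0258 − 0.0215 √h. Setting dh/dt = 0:
Q_in = 0.0215 √h_ss ⇒ √h_ss = 0.0258/0.0215 = 1.2000.
h_ss = 1.2000² = 1.4400 m. (Since h₀ = 0.907 m < h_ss, the level will rise toward this value.)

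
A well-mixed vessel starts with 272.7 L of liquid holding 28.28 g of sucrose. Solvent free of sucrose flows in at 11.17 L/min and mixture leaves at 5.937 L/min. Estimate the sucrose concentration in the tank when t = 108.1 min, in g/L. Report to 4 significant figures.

Let m(t) be the amount of sucrose. Volume: V(t) = V₀ + (Q_in − Q_out) t = 272.7 + 5.23300 t; V(108.1) = 838.387 L.
No sucrose enters, so dm/dt = −Q_out · (m/V).
dm/m = −Q_out dt/(V₀ + 5.23300 t); integrating gives ln(m/m₀) = −(Q_out/(Q_in−Q_out)) ln(V/V₀).
m = m₀ (V₀/V)^(Q_out/(Q_in−Q_out)) = 28.28 × (272.7/838.387)^(1.13453) = 7.90863 g.
C = m/V = 7.90863/838.387 = 0.00943314 g/L.

0.009433 g/L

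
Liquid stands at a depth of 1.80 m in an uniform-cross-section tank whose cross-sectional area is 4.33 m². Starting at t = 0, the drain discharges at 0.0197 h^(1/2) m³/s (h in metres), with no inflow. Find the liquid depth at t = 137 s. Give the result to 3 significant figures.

Mass balance (ρ constant): A dh/dt = −0.0197 √h.
This is separable: 2 d(√h)/dt = −0.0197/A, so √h = √h₀ − (0.0197/(2A)) t.
√h = √1.80 − 0.0197·137/(2·4.33) = 1.3416 − 0.31165 = 1.0300.
h = 1.0300² = 1.0609 m.

1.06 m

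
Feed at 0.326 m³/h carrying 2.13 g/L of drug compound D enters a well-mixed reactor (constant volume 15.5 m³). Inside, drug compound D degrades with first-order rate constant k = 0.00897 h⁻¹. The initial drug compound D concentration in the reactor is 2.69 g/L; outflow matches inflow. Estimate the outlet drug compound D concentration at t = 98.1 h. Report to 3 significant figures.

1.56 g/L

V dC/dt = Q(C_in − C) − k V C.
This is linear with rate a = Q/V + k = 0.030002 h⁻¹.
C_ss = Q C_in/(Q + kV) = 1.4932 g/L; C(t) = C_ss + (C₀ − C_ss) e^(−a t).
C(98.1) = 1.4932 + (1.1968)·e^(−0.030002·98.1) = 1.4932 + (1.1968)·0.052696 = 1.5562 g/L.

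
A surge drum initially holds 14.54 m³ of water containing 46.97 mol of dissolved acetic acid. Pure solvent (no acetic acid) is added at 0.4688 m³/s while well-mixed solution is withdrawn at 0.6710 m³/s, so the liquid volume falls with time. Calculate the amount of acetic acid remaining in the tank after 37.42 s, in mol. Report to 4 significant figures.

4.101 mol

Let m(t) be the amount of acetic acid. Volume: V(t) = V₀ + (Q_in − Q_out) t = 14.54 − 0.202200 t; V(37.42) = 6.97368 m³.
No acetic acid enters, so dm/dt = −Q_out · (m/V).
Separate: dm/m = −Q_out dt/V(t) ⇒ ln(m/m₀) = −(Q_out/(Q_in−Q_out)) ln(V/V₀).
m = m₀ (V₀/V)^(Q_out/(Q_in−Q_out)) = 46.97 × (14.54/6.97368)^(-3.31850) = 4.10090 mol.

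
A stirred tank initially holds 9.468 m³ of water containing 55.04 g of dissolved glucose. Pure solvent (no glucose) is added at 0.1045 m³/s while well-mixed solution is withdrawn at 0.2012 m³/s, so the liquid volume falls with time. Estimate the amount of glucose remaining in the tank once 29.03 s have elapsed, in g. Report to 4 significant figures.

26.48 g

Let m(t) be the amount of glucose. Volume: V(t) = V₀ + (Q_in − Q_out) t = 9.468 − 0.0967000 t; V(29.03) = 6.66080 m³.
No glucose enters, so dm/dt = −Q_out · (m/V).
Separate: dm/m = −Q_out dt/V(t) ⇒ ln(m/m₀) = −(Q_out/(Q_in−Q_out)) ln(V/V₀).
m = m₀ (V₀/V)^(Q_out/(Q_in−Q_out)) = 55.04 × (9.468/6.66080)^(-2.08066) = 26.4786 g.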